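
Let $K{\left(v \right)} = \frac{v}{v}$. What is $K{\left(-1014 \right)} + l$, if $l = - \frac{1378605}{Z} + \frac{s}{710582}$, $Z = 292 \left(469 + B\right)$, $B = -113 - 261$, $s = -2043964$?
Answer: $- \frac{1392602623}{27002116} \approx -51.574$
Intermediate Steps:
$B = -374$
$K{\left(v \right)} = 1$
$Z = 27740$ ($Z = 292 \left(469 - 374\right) = 292 \cdot 95 = 27740$)
$l = - \frac{1419604739}{27002116}$ ($l = - \frac{1378605}{27740} - \frac{2043964}{710582} = \left(-1378605\right) \frac{1}{27740} - \frac{1021982}{355291} = - \frac{3777}{76} - \frac{1021982}{355291} = - \frac{1419604739}{27002116} \approx -52.574$)
$K{\left(-1014 \right)} + l = 1 - \frac{1419604739}{27002116} = - \frac{1392602623}{27002116}$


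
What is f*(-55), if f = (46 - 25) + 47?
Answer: -3740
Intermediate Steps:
f = 68 (f = 21 + 47 = 68)
f*(-55) = 68*(-55) = -3740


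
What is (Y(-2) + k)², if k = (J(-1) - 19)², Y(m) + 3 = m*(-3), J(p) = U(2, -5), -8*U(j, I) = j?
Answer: 35724529/256 ≈ 1.3955e+5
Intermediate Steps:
U(j, I) = -j/8
J(p) = -¼ (J(p) = -⅛*2 = -¼)
Y(m) = -3 - 3*m (Y(m) = -3 + m*(-3) = -3 - 3*m)
k = 5929/16 (k = (-¼ - 19)² = (-77/4)² = 5929/16 ≈ 370.56)
(Y(-2) + k)² = ((-3 - 3*(-2)) + 5929/16)² = ((-3 + 6) + 5929/16)² = (3 + 5929/16)² = (5977/16)² = 35724529/256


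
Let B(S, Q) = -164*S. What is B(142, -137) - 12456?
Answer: -35744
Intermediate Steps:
B(142, -137) - 12456 = -164*142 - 12456 = -23288 - 12456 = -35744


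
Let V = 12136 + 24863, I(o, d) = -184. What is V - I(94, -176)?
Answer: 37183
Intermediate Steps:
V = 36999
V - I(94, -176) = 36999 - 1*(-184) = 36999 + 184 = 37183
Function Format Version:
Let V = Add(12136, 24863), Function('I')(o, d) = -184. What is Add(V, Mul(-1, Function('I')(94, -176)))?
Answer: 37183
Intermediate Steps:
V = 36999
Add(V, Mul(-1, Function('I')(94, -176))) = Add(36999, Mul(-1, -184)) = Add(36999, 184) = 37183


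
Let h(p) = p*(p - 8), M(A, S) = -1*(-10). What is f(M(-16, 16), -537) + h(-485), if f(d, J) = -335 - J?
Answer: 239307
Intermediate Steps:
M(A, S) = 10
h(p) = p*(-8 + p)
f(M(-16, 16), -537) + h(-485) = (-335 - 1*(-537)) - 485*(-8 - 485) = (-335 + 537) - 485*(-493) = 202 + 239105 = 239307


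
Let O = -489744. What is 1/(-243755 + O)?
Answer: -1/733499 ≈ -1.3633e-6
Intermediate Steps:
1/(-243755 + O) = 1/(-243755 - 489744) = 1/(-733499) = -1/733499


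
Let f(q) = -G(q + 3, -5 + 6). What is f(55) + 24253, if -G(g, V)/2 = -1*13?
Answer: 24227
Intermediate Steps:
G(g, V) = 26 (G(g, V) = -(-2)*13 = -2*(-13) = 26)
f(q) = -26 (f(q) = -1*26 = -26)
f(55) + 24253 = -26 + 24253 = 24227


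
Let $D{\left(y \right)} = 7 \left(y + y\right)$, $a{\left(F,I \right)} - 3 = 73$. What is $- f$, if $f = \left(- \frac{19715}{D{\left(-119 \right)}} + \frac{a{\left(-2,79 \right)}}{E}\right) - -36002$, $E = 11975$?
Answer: $- \frac{718488714441}{19950350} \approx -36014.0$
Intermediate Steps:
$a{\left(F,I \right)} = 76$ ($a{\left(F,I \right)} = 3 + 73 = 76$)
$D{\left(y \right)} = 14 y$ ($D{\left(y \right)} = 7 \cdot 2 y = 14 y$)
$f = \frac{718488714441}{19950350}$ ($f = \left(- \frac{19715}{14 \left(-119\right)} + \frac{76}{11975}\right) - -36002 = \left(- \frac{19715}{-1666} + 76 \cdot \frac{1}{11975}\right) + 36002 = \left(\left(-19715\right) \left(- \frac{1}{1666}\right) + \frac{76}{11975}\right) + 36002 = \left(\frac{19715}{1666} + \frac{76}{11975}\right) + 36002 = \frac{236213741}{19950350} + 36002 = \frac{718488714441}{19950350} \approx 36014.0$)
$- f = \left(-1\right) \frac{718488714441}{19950350} = - \frac{718488714441}{19950350}$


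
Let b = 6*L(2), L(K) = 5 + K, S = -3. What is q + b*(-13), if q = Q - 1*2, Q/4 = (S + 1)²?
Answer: -532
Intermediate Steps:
Q = 16 (Q = 4*(-3 + 1)² = 4*(-2)² = 4*4 = 16)
q = 14 (q = 16 - 1*2 = 16 - 2 = 14)
b = 42 (b = 6*(5 + 2) = 6*7 = 42)
q + b*(-13) = 14 + 42*(-13) = 14 - 546 = -532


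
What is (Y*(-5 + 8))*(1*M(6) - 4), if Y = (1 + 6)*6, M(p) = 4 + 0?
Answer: 0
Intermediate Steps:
M(p) = 4
Y = 42 (Y = 7*6 = 42)
(Y*(-5 + 8))*(1*M(6) - 4) = (42*(-5 + 8))*(1*4 - 4) = (42*3)*(4 - 4) = 126*0 = 0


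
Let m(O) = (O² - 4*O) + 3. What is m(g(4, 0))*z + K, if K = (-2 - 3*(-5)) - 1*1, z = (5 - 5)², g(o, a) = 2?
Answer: 12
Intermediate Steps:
m(O) = 3 + O² - 4*O
z = 0 (z = 0² = 0)
K = 12 (K = (-2 + 15) - 1 = 13 - 1 = 12)
m(g(4, 0))*z + K = (3 + 2² - 4*2)*0 + 12 = (3 + 4 - 8)*0 + 12 = -1*0 + 12 = 0 + 12 = 12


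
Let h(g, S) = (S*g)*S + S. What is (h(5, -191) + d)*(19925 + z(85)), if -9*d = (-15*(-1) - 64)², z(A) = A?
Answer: 10922291750/3 ≈ 3.6408e+9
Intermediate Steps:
d = -2401/9 (d = -(-15*(-1) - 64)²/9 = -(15 - 64)²/9 = -⅑*(-49)² = -⅑*2401 = -2401/9 ≈ -266.78)
h(g, S) = S + g*S² (h(g, S) = g*S² + S = S + g*S²)
(h(5, -191) + d)*(19925 + z(85)) = (-191*(1 - 191*5) - 2401/9)*(19925 + 85) = (-191*(1 - 955) - 2401/9)*20010 = (-191*(-954) - 2401/9)*20010 = (182214 - 2401/9)*20010 = (1637525/9)*20010 = 10922291750/3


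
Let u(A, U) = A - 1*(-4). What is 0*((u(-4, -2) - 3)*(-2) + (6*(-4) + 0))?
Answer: 0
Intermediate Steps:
u(A, U) = 4 + A (u(A, U) = A + 4 = 4 + A)
0*((u(-4, -2) - 3)*(-2) + (6*(-4) + 0)) = 0*(((4 - 4) - 3)*(-2) + (6*(-4) + 0)) = 0*((0 - 3)*(-2) + (-24 + 0)) = 0*(-3*(-2) - 24) = 0*(6 - 24) = 0*(-18) = 0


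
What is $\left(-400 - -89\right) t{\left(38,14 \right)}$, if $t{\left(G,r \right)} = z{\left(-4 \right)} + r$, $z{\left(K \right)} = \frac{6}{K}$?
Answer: $- \frac{7775}{2} \approx -3887.5$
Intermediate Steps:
$t{\left(G,r \right)} = - \frac{3}{2} + r$ ($t{\left(G,r \right)} = \frac{6}{-4} + r = 6 \left(- \frac{1}{4}\right) + r = - \frac{3}{2} + r$)
$\left(-400 - -89\right) t{\left(38,14 \right)} = \left(-400 - -89\right) \left(- \frac{3}{2} + 14\right) = \left(-400 + \left(90 - 1\right)\right) \frac{25}{2} = \left(-400 + 89\right) \frac{25}{2} = \left(-311\right) \frac{25}{2} = - \frac{7775}{2}$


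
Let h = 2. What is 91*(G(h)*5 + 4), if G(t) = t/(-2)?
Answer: -91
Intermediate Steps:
G(t) = -t/2 (G(t) = t*(-½) = -t/2)
91*(G(h)*5 + 4) = 91*(-½*2*5 + 4) = 91*(-1*5 + 4) = 91*(-5 + 4) = 91*(-1) = -91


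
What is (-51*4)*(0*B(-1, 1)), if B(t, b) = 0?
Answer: 0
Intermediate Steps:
(-51*4)*(0*B(-1, 1)) = (-51*4)*(0*0) = -204*0 = 0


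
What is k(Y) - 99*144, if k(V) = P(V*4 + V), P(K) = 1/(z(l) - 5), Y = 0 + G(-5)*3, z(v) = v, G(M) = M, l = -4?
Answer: -128305/9 ≈ -14256.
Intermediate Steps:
Y = -15 (Y = 0 - 5*3 = 0 - 15 = -15)
P(K) = -⅑ (P(K) = 1/(-4 - 5) = 1/(-9) = -⅑)
k(V) = -⅑
k(Y) - 99*144 = -⅑ - 99*144 = -⅑ - 14256 = -128305/9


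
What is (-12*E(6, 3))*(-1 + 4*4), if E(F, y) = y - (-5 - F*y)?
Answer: -4680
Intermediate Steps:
E(F, y) = 5 + y + F*y (E(F, y) = y - (-5 - F*y) = y + (5 + F*y) = 5 + y + F*y)
(-12*E(6, 3))*(-1 + 4*4) = (-12*(5 + 3 + 6*3))*(-1 + 4*4) = (-12*(5 + 3 + 18))*(-1 + 16) = -12*26*15 = -312*15 = -4680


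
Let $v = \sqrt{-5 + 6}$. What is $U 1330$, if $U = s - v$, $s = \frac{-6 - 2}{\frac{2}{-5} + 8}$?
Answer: $-2730$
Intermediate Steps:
$s = - \frac{20}{19}$ ($s = - \frac{8}{2 \left(- \frac{1}{5}\right) + 8} = - \frac{8}{- \frac{2}{5} + 8} = - \frac{8}{\frac{38}{5}} = \left(-8\right) \frac{5}{38} = - \frac{20}{19} \approx -1.0526$)
$v = 1$ ($v = \sqrt{1} = 1$)
$U = - \frac{39}{19}$ ($U = - \frac{20}{19} - 1 = - \frac{39}{19} \approx -2.0526$)
$U 1330 = \left(- \frac{39}{19}\right) 1330 = -2730$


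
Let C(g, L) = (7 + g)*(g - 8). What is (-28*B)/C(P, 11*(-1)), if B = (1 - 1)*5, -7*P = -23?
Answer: 0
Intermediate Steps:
P = 23/7 (P = -⅐*(-23) = 23/7 ≈ 3.2857)
B = 0 (B = 0*5 = 0)
C(g, L) = (-8 + g)*(7 + g) (C(g, L) = (7 + g)*(-8 + g) = (-8 + g)*(7 + g))
(-28*B)/C(P, 11*(-1)) = (-28*0)/(-56 + (23/7)² - 1*23/7) = 0/(-56 + 529/49 - 23/7) = 0/(-2376/49) = 0*(-49/2376) = 0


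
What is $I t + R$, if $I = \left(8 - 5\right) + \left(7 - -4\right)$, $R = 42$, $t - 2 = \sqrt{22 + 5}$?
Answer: $70 + 42 \sqrt{3} \approx 142.75$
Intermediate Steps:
$t = 2 + 3 \sqrt{3}$ ($t = 2 + \sqrt{22 + 5} = 2 + \sqrt{27} = 2 + 3 \sqrt{3} \approx 7.1962$)
$I = 14$ ($I = 3 + \left(7 + 4\right) = 3 + 11 = 14$)
$I t + R = 14 \left(2 + 3 \sqrt{3}\right) + 42 = \left(28 + 42 \sqrt{3}\right) + 42 = 70 + 42 \sqrt{3}$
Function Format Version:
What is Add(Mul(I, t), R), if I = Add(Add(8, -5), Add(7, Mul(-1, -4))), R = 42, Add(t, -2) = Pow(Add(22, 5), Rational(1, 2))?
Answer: Add(70, Mul(42, Pow(3, Rational(1, 2)))) ≈ 142.75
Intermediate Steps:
t = Add(2, Mul(3, Pow(3, Rational(1, 2)))) (t = Add(2, Pow(Add(22, 5), Rational(1, 2))) = Add(2, Pow(27, Rational(1, 2))) = Add(2, Mul(3, Pow(3, Rational(1, 2)))) ≈ 7.1962)
I = 14 (I = Add(3, Add(7, 4)) = Add(3, 11) = 14)
Add(Mul(I, t), R) = Add(Mul(14, Add(2, Mul(3, Pow(3, Rational(1, 2))))), 42) = Add(Add(28, Mul(42, Pow(3, Rational(1, 2)))), 42) = Add(70, Mul(42, Pow(3, Rational(1, 2))))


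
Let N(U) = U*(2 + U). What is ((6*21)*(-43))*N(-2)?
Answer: 0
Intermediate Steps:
((6*21)*(-43))*N(-2) = ((6*21)*(-43))*(-2*(2 - 2)) = (126*(-43))*(-2*0) = -5418*0 = 0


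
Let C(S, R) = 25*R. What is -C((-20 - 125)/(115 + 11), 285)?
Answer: -7125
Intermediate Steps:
-C((-20 - 125)/(115 + 11), 285) = -25*285 = -1*7125 = -7125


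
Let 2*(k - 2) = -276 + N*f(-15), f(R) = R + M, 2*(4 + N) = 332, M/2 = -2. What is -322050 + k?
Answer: -323725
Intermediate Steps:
M = -4 (M = 2*(-2) = -4)
N = 162 (N = -4 + (1/2)*332 = -4 + 166 = 162)
f(R) = -4 + R (f(R) = R - 4 = -4 + R)
k = -1675 (k = 2 + (-276 + 162*(-4 - 15))/2 = 2 + (-276 + 162*(-19))/2 = 2 + (-276 - 3078)/2 = 2 + (1/2)*(-3354) = 2 - 1677 = -1675)
-322050 + k = -322050 - 1675 = -323725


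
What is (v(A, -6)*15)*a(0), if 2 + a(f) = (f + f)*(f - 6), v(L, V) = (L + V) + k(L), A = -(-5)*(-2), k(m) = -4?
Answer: 600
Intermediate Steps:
A = -10 (A = -1*10 = -10)
v(L, V) = -4 + L + V (v(L, V) = (L + V) - 4 = -4 + L + V)
a(f) = -2 + 2*f*(-6 + f) (a(f) = -2 + (f + f)*(f - 6) = -2 + (2*f)*(-6 + f) = -2 + 2*f*(-6 + f))
(v(A, -6)*15)*a(0) = ((-4 - 10 - 6)*15)*(-2 - 12*0 + 2*0**2) = (-20*15)*(-2 + 0 + 2*0) = -300*(-2 + 0 + 0) = -300*(-2) = 600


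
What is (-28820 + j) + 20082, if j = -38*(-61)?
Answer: -6420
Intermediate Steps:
j = 2318
(-28820 + j) + 20082 = (-28820 + 2318) + 20082 = -26502 + 20082 = -6420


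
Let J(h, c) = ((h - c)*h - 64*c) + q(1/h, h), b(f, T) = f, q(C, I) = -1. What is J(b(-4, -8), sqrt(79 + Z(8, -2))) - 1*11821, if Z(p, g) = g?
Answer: -11806 - 60*sqrt(77) ≈ -12333.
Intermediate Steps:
J(h, c) = -1 - 64*c + h*(h - c) (J(h, c) = ((h - c)*h - 64*c) - 1 = (h*(h - c) - 64*c) - 1 = (-64*c + h*(h - c)) - 1 = -1 - 64*c + h*(h - c))
J(b(-4, -8), sqrt(79 + Z(8, -2))) - 1*11821 = (-1 + (-4)**2 - 64*sqrt(79 - 2) - 1*sqrt(79 - 2)*(-4)) - 1*11821 = (-1 + 16 - 64*sqrt(77) - 1*sqrt(77)*(-4)) - 11821 = (-1 + 16 - 64*sqrt(77) + 4*sqrt(77)) - 11821 = (15 - 60*sqrt(77)) - 11821 = -11806 - 60*sqrt(77)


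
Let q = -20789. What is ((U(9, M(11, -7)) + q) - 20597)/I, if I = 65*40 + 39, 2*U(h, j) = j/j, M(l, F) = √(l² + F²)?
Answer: -6367/406 ≈ -15.682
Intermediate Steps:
M(l, F) = √(F² + l²)
U(h, j) = ½ (U(h, j) = (j/j)/2 = (½)*1 = ½)
I = 2639 (I = 2600 + 39 = 2639)
((U(9, M(11, -7)) + q) - 20597)/I = ((½ - 20789) - 20597)/2639 = (-41577/2 - 20597)*(1/2639) = -82771/2*1/2639 = -6367/406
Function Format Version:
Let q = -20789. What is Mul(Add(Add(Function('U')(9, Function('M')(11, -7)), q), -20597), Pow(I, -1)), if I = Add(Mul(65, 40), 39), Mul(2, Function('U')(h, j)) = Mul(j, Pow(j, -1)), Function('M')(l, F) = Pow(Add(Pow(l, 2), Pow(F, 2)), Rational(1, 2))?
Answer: Rational(-6367, 406) ≈ -15.682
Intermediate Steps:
Function('M')(l, F) = Pow(Add(Pow(F, 2), Pow(l, 2)), Rational(1, 2))
Function('U')(h, j) = Rational(1, 2) (Function('U')(h, j) = Mul(Rational(1, 2), Mul(j, Pow(j, -1))) = Mul(Rational(1, 2), 1) = Rational(1, 2))
I = 2639 (I = Add(2600, 39) = 2639)
Mul(Add(Add(Function('U')(9, Function('M')(11, -7)), q), -20597), Pow(I, -1)) = Mul(Add(Add(Rational(1, 2), -20789), -20597), Pow(2639, -1)) = Mul(Add(Rational(-41577, 2), -20597), Rational(1, 2639)) = Mul(Rational(-82771, 2), Rational(1, 2639)) = Rational(-6367, 406)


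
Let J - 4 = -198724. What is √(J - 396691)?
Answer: I*√595411 ≈ 771.63*I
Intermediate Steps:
J = -198720 (J = 4 - 198724 = -198720)
√(J - 396691) = √(-198720 - 396691) = √(-595411) = I*√595411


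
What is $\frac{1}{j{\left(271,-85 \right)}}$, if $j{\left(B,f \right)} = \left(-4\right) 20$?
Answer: $- \frac{1}{80} \approx -0.0125$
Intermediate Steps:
$j{\left(B,f \right)} = -80$
$\frac{1}{j{\left(271,-85 \right)}} = \frac{1}{-80} = - \frac{1}{80}$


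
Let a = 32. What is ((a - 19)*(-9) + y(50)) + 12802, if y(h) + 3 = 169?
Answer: 12851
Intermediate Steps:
y(h) = 166 (y(h) = -3 + 169 = 166)
((a - 19)*(-9) + y(50)) + 12802 = ((32 - 19)*(-9) + 166) + 12802 = (13*(-9) + 166) + 12802 = (-117 + 166) + 12802 = 49 + 12802 = 12851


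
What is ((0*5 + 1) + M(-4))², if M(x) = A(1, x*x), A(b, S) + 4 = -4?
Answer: 49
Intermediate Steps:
A(b, S) = -8 (A(b, S) = -4 - 4 = -8)
M(x) = -8
((0*5 + 1) + M(-4))² = ((0*5 + 1) - 8)² = ((0 + 1) - 8)² = (1 - 8)² = (-7)² = 49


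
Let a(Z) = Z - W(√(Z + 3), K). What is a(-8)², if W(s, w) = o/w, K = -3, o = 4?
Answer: 400/9 ≈ 44.444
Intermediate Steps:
W(s, w) = 4/w
a(Z) = 4/3 + Z (a(Z) = Z - 4/(-3) = Z - 4*(-1)/3 = Z - 1*(-4/3) = Z + 4/3 = 4/3 + Z)
a(-8)² = (4/3 - 8)² = (-20/3)² = 400/9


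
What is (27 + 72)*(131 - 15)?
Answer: 11484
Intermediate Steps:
(27 + 72)*(131 - 15) = 99*116 = 11484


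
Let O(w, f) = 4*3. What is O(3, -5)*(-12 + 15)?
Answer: 36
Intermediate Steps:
O(w, f) = 12
O(3, -5)*(-12 + 15) = 12*(-12 + 15) = 12*3 = 36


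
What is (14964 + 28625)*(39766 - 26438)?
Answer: 580954192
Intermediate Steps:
(14964 + 28625)*(39766 - 26438) = 43589*13328 = 580954192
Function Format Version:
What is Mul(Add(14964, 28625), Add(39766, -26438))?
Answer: 580954192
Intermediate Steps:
Mul(Add(14964, 28625), Add(39766, -26438)) = Mul(43589, 13328) = 580954192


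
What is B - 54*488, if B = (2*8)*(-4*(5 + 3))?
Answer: -26864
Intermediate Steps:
B = -512 (B = 16*(-4*8) = 16*(-32) = -512)
B - 54*488 = -512 - 54*488 = -512 - 26352 = -26864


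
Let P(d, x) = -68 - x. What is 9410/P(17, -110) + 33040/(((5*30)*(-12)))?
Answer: 64793/315 ≈ 205.69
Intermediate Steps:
9410/P(17, -110) + 33040/(((5*30)*(-12))) = 9410/(-68 - 1*(-110)) + 33040/(((5*30)*(-12))) = 9410/(-68 + 110) + 33040/((150*(-12))) = 9410/42 + 33040/(-1800) = 9410*(1/42) + 33040*(-1/1800) = 4705/21 - 826/45 = 64793/315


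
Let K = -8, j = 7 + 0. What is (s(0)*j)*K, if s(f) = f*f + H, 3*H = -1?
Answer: 56/3 ≈ 18.667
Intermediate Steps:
j = 7
H = -⅓ (H = (⅓)*(-1) = -⅓ ≈ -0.33333)
s(f) = -⅓ + f² (s(f) = f*f - ⅓ = f² - ⅓ = -⅓ + f²)
(s(0)*j)*K = ((-⅓ + 0²)*7)*(-8) = ((-⅓ + 0)*7)*(-8) = -⅓*7*(-8) = -7/3*(-8) = 56/3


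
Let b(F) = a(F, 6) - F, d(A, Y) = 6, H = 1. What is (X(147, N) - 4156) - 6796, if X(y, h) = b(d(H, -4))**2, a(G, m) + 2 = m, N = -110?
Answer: -10948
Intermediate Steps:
a(G, m) = -2 + m
b(F) = 4 - F (b(F) = (-2 + 6) - F = 4 - F)
X(y, h) = 4 (X(y, h) = (4 - 1*6)**2 = (4 - 6)**2 = (-2)**2 = 4)
(X(147, N) - 4156) - 6796 = (4 - 4156) - 6796 = -4152 - 6796 = -10948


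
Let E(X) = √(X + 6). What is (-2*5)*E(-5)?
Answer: -10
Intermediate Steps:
E(X) = √(6 + X)
(-2*5)*E(-5) = (-2*5)*√(6 - 5) = -10*√1 = -10*1 = -10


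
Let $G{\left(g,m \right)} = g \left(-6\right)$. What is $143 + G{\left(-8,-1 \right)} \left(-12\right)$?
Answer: $-433$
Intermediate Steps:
$G{\left(g,m \right)} = - 6 g$
$143 + G{\left(-8,-1 \right)} \left(-12\right) = 143 + \left(-6\right) \left(-8\right) \left(-12\right) = 143 + 48 \left(-12\right) = 143 - 576 = -433$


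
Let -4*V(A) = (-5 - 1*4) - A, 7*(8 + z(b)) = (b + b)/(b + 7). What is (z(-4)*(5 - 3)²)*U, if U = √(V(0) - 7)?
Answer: -352*I*√19/21 ≈ -73.063*I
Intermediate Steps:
z(b) = -8 + 2*b/(7*(7 + b)) (z(b) = -8 + ((b + b)/(b + 7))/7 = -8 + ((2*b)/(7 + b))/7 = -8 + (2*b/(7 + b))/7 = -8 + 2*b/(7*(7 + b)))
V(A) = 9/4 + A/4 (V(A) = -((-5 - 1*4) - A)/4 = -((-5 - 4) - A)/4 = -(-9 - A)/4 = 9/4 + A/4)
U = I*√19/2 (U = √((9/4 + (¼)*0) - 7) = √((9/4 + 0) - 7) = √(9/4 - 7) = √(-19/4) = I*√19/2 ≈ 2.1795*I)
(z(-4)*(5 - 3)²)*U = ((2*(-196 - 27*(-4))/(7*(7 - 4)))*(5 - 3)²)*(I*√19/2) = (((2/7)*(-196 + 108)/3)*2²)*(I*√19/2) = (((2/7)*(⅓)*(-88))*4)*(I*√19/2) = (-176/21*4)*(I*√19/2) = -352*I*√19/21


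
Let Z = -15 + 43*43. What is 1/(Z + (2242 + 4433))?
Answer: 1/8509 ≈ 0.00011752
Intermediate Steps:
Z = 1834 (Z = -15 + 1849 = 1834)
1/(Z + (2242 + 4433)) = 1/(1834 + (2242 + 4433)) = 1/(1834 + 6675) = 1/8509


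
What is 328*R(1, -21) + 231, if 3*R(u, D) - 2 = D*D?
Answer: 145997/3 ≈ 48666.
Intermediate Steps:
R(u, D) = ⅔ + D²/3 (R(u, D) = ⅔ + (D*D)/3 = ⅔ + D²/3)
328*R(1, -21) + 231 = 328*(⅔ + (⅓)*(-21)²) + 231 = 328*(⅔ + (⅓)*441) + 231 = 328*(⅔ + 147) + 231 = 328*(443/3) + 231 = 145304/3 + 231 = 145997/3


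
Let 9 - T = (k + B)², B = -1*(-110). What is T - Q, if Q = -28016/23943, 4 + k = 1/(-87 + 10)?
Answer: -1593206065216/141958047 ≈ -11223.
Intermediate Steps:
k = -309/77 (k = -4 + 1/(-87 + 10) = -4 + 1/(-77) = -4 - 1/77 = -309/77 ≈ -4.0130)
B = 110
Q = -28016/23943 (Q = -28016*1/23943 = -28016/23943 ≈ -1.1701)
T = -66548560/5929 (T = 9 - (-309/77 + 110)² = 9 - (8161/77)² = 9 - 1*66601921/5929 = 9 - 66601921/5929 = -66548560/5929 ≈ -11224.)
T - Q = -66548560/5929 - 1*(-28016/23943) = -66548560/5929 + 28016/23943 = -1593206065216/141958047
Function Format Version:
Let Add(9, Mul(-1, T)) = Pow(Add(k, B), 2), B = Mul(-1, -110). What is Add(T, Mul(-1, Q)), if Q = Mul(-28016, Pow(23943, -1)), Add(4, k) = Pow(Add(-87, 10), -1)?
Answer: Rational(-1593206065216, 141958047) ≈ -11223.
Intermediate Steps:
k = Rational(-309, 77) (k = Add(-4, Pow(Add(-87, 10), -1)) = Add(-4, Pow(-77, -1)) = Add(-4, Rational(-1, 77)) = Rational(-309, 77) ≈ -4.0130)
B = 110
Q = Rational(-28016, 23943) (Q = Mul(-28016, Rational(1, 23943)) = Rational(-28016, 23943) ≈ -1.1701)
T = Rational(-66548560, 5929) (T = Add(9, Mul(-1, Pow(Add(Rational(-309, 77), 110), 2))) = Add(9, Mul(-1, Pow(Rational(8161, 77), 2))) = Add(9, Mul(-1, Rational(66601921, 5929))) = Add(9, Rational(-66601921, 5929)) = Rational(-66548560, 5929) ≈ -11224.)
Add(T, Mul(-1, Q)) = Add(Rational(-66548560, 5929), Mul(-1, Rational(-28016, 23943))) = Add(Rational(-66548560, 5929), Rational(28016, 23943)) = Rational(-1593206065216, 141958047)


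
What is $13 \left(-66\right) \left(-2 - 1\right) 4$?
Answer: $10296$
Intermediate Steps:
$13 \left(-66\right) \left(-2 - 1\right) 4 = - 858 \left(\left(-3\right) 4\right) = \left(-858\right) \left(-12\right) = 10296$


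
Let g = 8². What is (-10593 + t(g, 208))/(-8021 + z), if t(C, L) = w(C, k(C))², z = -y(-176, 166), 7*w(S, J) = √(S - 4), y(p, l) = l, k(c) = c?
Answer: 172999/133721 ≈ 1.2937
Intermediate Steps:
g = 64
w(S, J) = √(-4 + S)/7 (w(S, J) = √(S - 4)/7 = √(-4 + S)/7)
z = -166 (z = -1*166 = -166)
t(C, L) = -4/49 + C/49 (t(C, L) = (√(-4 + C)/7)² = -4/49 + C/49)
(-10593 + t(g, 208))/(-8021 + z) = (-10593 + (-4/49 + (1/49)*64))/(-8021 - 166) = (-10593 + (-4/49 + 64/49))/(-8187) = (-10593 + 60/49)*(-1/8187) = -518997/49*(-1/8187) = 172999/133721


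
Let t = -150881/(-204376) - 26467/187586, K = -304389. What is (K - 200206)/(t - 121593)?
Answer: 106292316641560/25613290230657 ≈ 4.1499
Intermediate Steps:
t = 1635281691/2738434024 (t = -150881*(-1/204376) - 26467*1/187586 = 150881/204376 - 3781/26798 = 1635281691/2738434024 ≈ 0.59716)
(K - 200206)/(t - 121593) = (-304389 - 200206)/(1635281691/2738434024 - 121593) = -504595/(-332972772998541/2738434024) = -504595*(-2738434024/332972772998541) = 106292316641560/25613290230657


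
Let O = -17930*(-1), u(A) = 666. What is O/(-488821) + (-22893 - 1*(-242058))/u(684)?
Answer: 35706837695/108518262 ≈ 329.04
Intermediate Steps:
O = 17930
O/(-488821) + (-22893 - 1*(-242058))/u(684) = 17930/(-488821) + (-22893 - 1*(-242058))/666 = 17930*(-1/488821) + (-22893 + 242058)*(1/666) = -17930/488821 + 219165*(1/666) = -17930/488821 + 73055/222 = 35706837695/108518262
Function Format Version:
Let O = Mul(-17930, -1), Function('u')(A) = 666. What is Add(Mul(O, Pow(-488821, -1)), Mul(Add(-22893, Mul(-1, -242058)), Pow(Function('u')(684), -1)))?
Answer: Rational(35706837695, 108518262) ≈ 329.04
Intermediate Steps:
O = 17930
Add(Mul(O, Pow(-488821, -1)), Mul(Add(-22893, Mul(-1, -242058)), Pow(Function('u')(684), -1))) = Add(Mul(17930, Pow(-488821, -1)), Mul(Add(-22893, Mul(-1, -242058)), Pow(666, -1))) = Add(Mul(17930, Rational(-1, 488821)), Mul(Add(-22893, 242058), Rational(1, 666))) = Add(Rational(-17930, 488821), Mul(219165, Rational(1, 666))) = Add(Rational(-17930, 488821), Rational(73055, 222)) = Rational(35706837695, 108518262)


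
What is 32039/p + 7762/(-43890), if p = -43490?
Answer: -174376109/190877610 ≈ -0.91355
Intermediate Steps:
32039/p + 7762/(-43890) = 32039/(-43490) + 7762/(-43890) = 32039*(-1/43490) + 7762*(-1/43890) = -32039/43490 - 3881/21945 = -174376109/190877610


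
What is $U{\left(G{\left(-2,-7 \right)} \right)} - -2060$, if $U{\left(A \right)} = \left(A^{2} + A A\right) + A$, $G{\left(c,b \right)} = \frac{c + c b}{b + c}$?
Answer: $\frac{18560}{9} \approx 2062.2$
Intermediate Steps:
$G{\left(c,b \right)} = \frac{c + b c}{b + c}$
$U{\left(A \right)} = A + 2 A^{2}$ ($U{\left(A \right)} = \left(A^{2} + A^{2}\right) + A = 2 A^{2} + A = A + 2 A^{2}$)
$U{\left(G{\left(-2,-7 \right)} \right)} - -2060 = - \frac{2 \left(1 - 7\right)}{-7 - 2} \left(1 + 2 \left(- \frac{2 \left(1 - 7\right)}{-7 - 2}\right)\right) - -2060 = \left(-2\right) \frac{1}{-9} \left(-6\right) \left(1 + 2 \left(\left(-2\right) \frac{1}{-9} \left(-6\right)\right)\right) + 2060 = \left(-2\right) \left(- \frac{1}{9}\right) \left(-6\right) \left(1 + 2 \left(\left(-2\right) \left(- \frac{1}{9}\right) \left(-6\right)\right)\right) + 2060 = - \frac{4 \left(1 + 2 \left(- \frac{4}{3}\right)\right)}{3} + 2060 = - \frac{4 \left(1 - \frac{8}{3}\right)}{3} + 2060 = \left(- \frac{4}{3}\right) \left(- \frac{5}{3}\right) + 2060 = \frac{20}{9} + 2060 = \frac{18560}{9}$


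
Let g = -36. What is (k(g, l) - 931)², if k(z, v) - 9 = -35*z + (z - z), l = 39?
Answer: 114244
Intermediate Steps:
k(z, v) = 9 - 35*z (k(z, v) = 9 + (-35*z + (z - z)) = 9 + (-35*z + 0) = 9 - 35*z)
(k(g, l) - 931)² = ((9 - 35*(-36)) - 931)² = ((9 + 1260) - 931)² = (1269 - 931)² = 338² = 114244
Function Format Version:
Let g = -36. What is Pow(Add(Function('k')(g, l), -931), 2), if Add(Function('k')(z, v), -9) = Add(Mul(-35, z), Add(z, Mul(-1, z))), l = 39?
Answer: 114244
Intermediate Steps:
Function('k')(z, v) = Add(9, Mul(-35, z)) (Function('k')(z, v) = Add(9, Add(Mul(-35, z), Add(z, Mul(-1, z)))) = Add(9, Add(Mul(-35, z), 0)) = Add(9, Mul(-35, z)))
Pow(Add(Function('k')(g, l), -931), 2) = Pow(Add(Add(9, Mul(-35, -36)), -931), 2) = Pow(Add(Add(9, 1260), -931), 2) = Pow(Add(1269, -931), 2) = Pow(338, 2) = 114244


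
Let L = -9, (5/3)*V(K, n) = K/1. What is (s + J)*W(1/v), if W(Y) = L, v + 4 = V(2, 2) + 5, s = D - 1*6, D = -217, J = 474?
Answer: -2259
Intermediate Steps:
V(K, n) = 3*K/5 (V(K, n) = 3*(K/1)/5 = 3*(K*1)/5 = 3*K/5)
s = -223 (s = -217 - 1*6 = -217 - 6 = -223)
v = 11/5 (v = -4 + ((⅗)*2 + 5) = -4 + (6/5 + 5) = -4 + 31/5 = 11/5 ≈ 2.2000)
W(Y) = -9
(s + J)*W(1/v) = (-223 + 474)*(-9) = 251*(-9) = -2259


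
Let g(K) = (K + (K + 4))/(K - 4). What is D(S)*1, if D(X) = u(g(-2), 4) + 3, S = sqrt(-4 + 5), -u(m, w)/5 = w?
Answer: -17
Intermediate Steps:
g(K) = (4 + 2*K)/(-4 + K) (g(K) = (K + (4 + K))/(-4 + K) = (4 + 2*K)/(-4 + K))
u(m, w) = -5*w
S = 1 (S = sqrt(1) = 1)
D(X) = -17 (D(X) = -5*4 + 3 = -20 + 3 = -17)
D(S)*1 = -17*1 = -17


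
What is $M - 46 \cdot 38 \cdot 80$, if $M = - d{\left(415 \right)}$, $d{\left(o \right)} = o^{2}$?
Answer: $-312065$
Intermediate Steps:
$M = -172225$ ($M = - 415^{2} = \left(-1\right) 172225 = -172225$)
$M - 46 \cdot 38 \cdot 80 = -172225 - 46 \cdot 38 \cdot 80 = -172225 - 1748 \cdot 80 = -172225 - 139840 = -312065$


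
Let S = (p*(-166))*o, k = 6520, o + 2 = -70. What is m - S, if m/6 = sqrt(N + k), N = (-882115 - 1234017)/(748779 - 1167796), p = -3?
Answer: 35856 + 12*sqrt(286409325271631)/419017 ≈ 36341.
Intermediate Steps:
o = -72 (o = -2 - 70 = -72)
S = -35856 (S = -3*(-166)*(-72) = 498*(-72) = -35856)
N = 2116132/419017 (N = -2116132/(-419017) = -2116132*(-1/419017) = 2116132/419017 ≈ 5.0502)
m = 12*sqrt(286409325271631)/419017 (m = 6*sqrt(2116132/419017 + 6520) = 6*sqrt(2734106972/419017) = 6*(2*sqrt(286409325271631)/419017) = 12*sqrt(286409325271631)/419017 ≈ 484.67)
m - S = 12*sqrt(286409325271631)/419017 - 1*(-35856) = 12*sqrt(286409325271631)/419017 + 35856 = 35856 + 12*sqrt(286409325271631)/419017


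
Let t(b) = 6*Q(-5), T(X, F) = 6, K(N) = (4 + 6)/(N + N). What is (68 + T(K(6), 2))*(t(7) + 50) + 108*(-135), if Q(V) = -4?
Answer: -12656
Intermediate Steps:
K(N) = 5/N (K(N) = 10/((2*N)) = 10*(1/(2*N)) = 5/N)
t(b) = -24 (t(b) = 6*(-4) = -24)
(68 + T(K(6), 2))*(t(7) + 50) + 108*(-135) = (68 + 6)*(-24 + 50) + 108*(-135) = 74*26 - 14580 = 1924 - 14580 = -12656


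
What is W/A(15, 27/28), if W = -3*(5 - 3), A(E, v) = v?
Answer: -56/9 ≈ -6.2222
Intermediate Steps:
W = -6 (W = -3*2 = -6)
W/A(15, 27/28) = -6/(27/28) = -6/(27*(1/28)) = -6/27/28 = -6*28/27 = -56/9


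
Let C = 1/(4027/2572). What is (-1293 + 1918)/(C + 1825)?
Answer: 2516875/7351847 ≈ 0.34235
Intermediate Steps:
C = 2572/4027 (C = 1/(4027*(1/2572)) = 1/(4027/2572) = 2572/4027 ≈ 0.63869)
(-1293 + 1918)/(C + 1825) = (-1293 + 1918)/(2572/4027 + 1825) = 625/(7351847/4027) = 625*(4027/7351847) = 2516875/7351847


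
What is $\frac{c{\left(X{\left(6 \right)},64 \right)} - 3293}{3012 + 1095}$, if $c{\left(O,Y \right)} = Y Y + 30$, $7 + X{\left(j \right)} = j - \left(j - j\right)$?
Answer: $\frac{833}{4107} \approx 0.20282$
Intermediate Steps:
$X{\left(j \right)} = -7 + j$ ($X{\left(j \right)} = -7 + \left(j - \left(j - j\right)\right) = -7 + \left(j - 0\right) = -7 + \left(j + 0\right) = -7 + j$)
$c{\left(O,Y \right)} = 30 + Y^{2}$ ($c{\left(O,Y \right)} = Y^{2} + 30 = 30 + Y^{2}$)
$\frac{c{\left(X{\left(6 \right)},64 \right)} - 3293}{3012 + 1095} = \frac{\left(30 + 64^{2}\right) - 3293}{3012 + 1095} = \frac{\left(30 + 4096\right) - 3293}{4107} = \left(4126 - 3293\right) \frac{1}{4107} = 833 \cdot \frac{1}{4107} = \frac{833}{4107}$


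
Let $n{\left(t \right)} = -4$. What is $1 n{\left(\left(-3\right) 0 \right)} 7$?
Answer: $-28$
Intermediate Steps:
$1 n{\left(\left(-3\right) 0 \right)} 7 = 1 \left(-4\right) 7 = \left(-4\right) 7 = -28$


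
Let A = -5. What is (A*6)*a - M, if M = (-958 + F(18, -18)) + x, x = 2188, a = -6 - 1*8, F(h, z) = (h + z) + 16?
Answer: -826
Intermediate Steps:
F(h, z) = 16 + h + z
a = -14 (a = -6 - 8 = -14)
M = 1246 (M = (-958 + (16 + 18 - 18)) + 2188 = (-958 + 16) + 2188 = -942 + 2188 = 1246)
(A*6)*a - M = -5*6*(-14) - 1*1246 = -30*(-14) - 1246 = 420 - 1246 = -826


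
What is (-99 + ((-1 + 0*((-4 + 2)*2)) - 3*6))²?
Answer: 13924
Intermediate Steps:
(-99 + ((-1 + 0*((-4 + 2)*2)) - 3*6))² = (-99 + ((-1 + 0*(-2*2)) - 1*18))² = (-99 + ((-1 + 0*(-4)) - 18))² = (-99 + ((-1 + 0) - 18))² = (-99 + (-1 - 18))² = (-99 - 19)² = (-118)² = 13924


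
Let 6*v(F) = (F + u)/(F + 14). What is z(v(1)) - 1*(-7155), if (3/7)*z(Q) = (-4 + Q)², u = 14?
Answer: 776443/108 ≈ 7189.3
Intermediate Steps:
v(F) = ⅙ (v(F) = ((F + 14)/(F + 14))/6 = ((14 + F)/(14 + F))/6 = (⅙)*1 = ⅙)
z(Q) = 7*(-4 + Q)²/3
z(v(1)) - 1*(-7155) = 7*(-4 + ⅙)²/3 - 1*(-7155) = 7*(-23/6)²/3 + 7155 = (7/3)*(529/36) + 7155 = 3703/108 + 7155 = 776443/108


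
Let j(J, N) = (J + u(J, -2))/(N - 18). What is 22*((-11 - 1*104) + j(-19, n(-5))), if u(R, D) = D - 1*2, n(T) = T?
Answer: -2508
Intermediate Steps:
u(R, D) = -2 + D (u(R, D) = D - 2 = -2 + D)
j(J, N) = (-4 + J)/(-18 + N) (j(J, N) = (J + (-2 - 2))/(N - 18) = (J - 4)/(-18 + N) = (-4 + J)/(-18 + N))
22*((-11 - 1*104) + j(-19, n(-5))) = 22*((-11 - 1*104) + (-4 - 19)/(-18 - 5)) = 22*((-11 - 104) - 23/(-23)) = 22*(-115 - 1/23*(-23)) = 22*(-115 + 1) = 22*(-114) = -2508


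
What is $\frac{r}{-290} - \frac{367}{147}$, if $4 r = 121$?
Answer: $- \frac{443507}{170520} \approx -2.6009$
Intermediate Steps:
$r = \frac{121}{4}$ ($r = \frac{1}{4} \cdot 121 = \frac{121}{4} \approx 30.25$)
$\frac{r}{-290} - \frac{367}{147} = \frac{121}{4 \left(-290\right)} - \frac{367}{147} = \frac{121}{4} \left(- \frac{1}{290}\right) - \frac{367}{147} = - \frac{121}{1160} - \frac{367}{147} = - \frac{443507}{170520}$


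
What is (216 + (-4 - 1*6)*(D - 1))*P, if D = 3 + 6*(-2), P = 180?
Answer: 56880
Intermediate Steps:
D = -9 (D = 3 - 12 = -9)
(216 + (-4 - 1*6)*(D - 1))*P = (216 + (-4 - 1*6)*(-9 - 1))*180 = (216 + (-4 - 6)*(-10))*180 = (216 - 10*(-10))*180 = (216 + 100)*180 = 316*180 = 56880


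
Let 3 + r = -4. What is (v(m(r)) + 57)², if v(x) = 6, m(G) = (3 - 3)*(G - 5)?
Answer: 3969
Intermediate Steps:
r = -7 (r = -3 - 4 = -7)
m(G) = 0 (m(G) = 0*(-5 + G) = 0)
(v(m(r)) + 57)² = (6 + 57)² = 63² = 3969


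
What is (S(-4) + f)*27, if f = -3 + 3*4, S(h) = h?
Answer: 135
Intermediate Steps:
f = 9 (f = -3 + 12 = 9)
(S(-4) + f)*27 = (-4 + 9)*27 = 5*27 = 135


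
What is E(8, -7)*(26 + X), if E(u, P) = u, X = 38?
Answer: 512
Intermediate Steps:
E(8, -7)*(26 + X) = 8*(26 + 38) = 8*64 = 512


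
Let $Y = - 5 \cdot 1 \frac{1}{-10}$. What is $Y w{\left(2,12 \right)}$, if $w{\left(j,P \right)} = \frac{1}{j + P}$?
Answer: $\frac{1}{28} \approx 0.035714$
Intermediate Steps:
$w{\left(j,P \right)} = \frac{1}{P + j}$
$Y = \frac{1}{2}$ ($Y = - 5 \cdot 1 \left(- \frac{1}{10}\right) = \left(-5\right) \left(- \frac{1}{10}\right) = \frac{1}{2} \approx 0.5$)
$Y w{\left(2,12 \right)} = \frac{1}{2 \left(12 + 2\right)} = \frac{1}{2 \cdot 14} = \frac{1}{2} \cdot \frac{1}{14} = \frac{1}{28}$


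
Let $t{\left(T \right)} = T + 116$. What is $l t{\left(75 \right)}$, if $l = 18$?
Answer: $3438$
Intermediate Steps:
$t{\left(T \right)} = 116 + T$
$l t{\left(75 \right)} = 18 \left(116 + 75\right) = 18 \cdot 191 = 3438$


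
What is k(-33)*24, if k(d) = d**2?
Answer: 26136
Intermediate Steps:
k(-33)*24 = (-33)**2*24 = 1089*24 = 26136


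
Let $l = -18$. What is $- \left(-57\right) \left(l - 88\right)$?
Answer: $-6042$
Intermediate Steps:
$- \left(-57\right) \left(l - 88\right) = - \left(-57\right) \left(-18 - 88\right) = - \left(-57\right) \left(-106\right) = \left(-1\right) 6042 = -6042$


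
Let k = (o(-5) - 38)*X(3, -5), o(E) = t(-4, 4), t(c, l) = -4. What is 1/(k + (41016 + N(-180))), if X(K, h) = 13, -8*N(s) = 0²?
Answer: 1/40470 ≈ 2.4710e-5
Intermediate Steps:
N(s) = 0 (N(s) = -⅛*0² = -⅛*0 = 0)
o(E) = -4
k = -546 (k = (-4 - 38)*13 = -42*13 = -546)
1/(k + (41016 + N(-180))) = 1/(-546 + (41016 + 0)) = 1/(-546 + 41016) = 1/40470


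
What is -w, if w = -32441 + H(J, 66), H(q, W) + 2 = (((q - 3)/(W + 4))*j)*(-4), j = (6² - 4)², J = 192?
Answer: 217511/5 ≈ 43502.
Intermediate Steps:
j = 1024 (j = (36 - 4)² = 32² = 1024)
H(q, W) = -2 - 4096*(-3 + q)/(4 + W) (H(q, W) = -2 + (((q - 3)/(W + 4))*1024)*(-4) = -2 + (((-3 + q)/(4 + W))*1024)*(-4) = -2 + (1024*(-3 + q)/(4 + W))*(-4) = -2 - 4096*(-3 + q)/(4 + W))
w = -217511/5 (w = -32441 + 2*(6140 - 1*66 - 2048*192)/(4 + 66) = -32441 + 2*(6140 - 66 - 393216)/70 = -32441 + 2*(1/70)*(-387142) = -32441 - 55306/5 = -217511/5 ≈ -43502.)
-w = -1*(-217511/5) = 217511/5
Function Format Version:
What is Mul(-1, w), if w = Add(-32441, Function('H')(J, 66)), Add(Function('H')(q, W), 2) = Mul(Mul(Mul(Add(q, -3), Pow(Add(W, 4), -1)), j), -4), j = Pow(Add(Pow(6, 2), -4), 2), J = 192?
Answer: Rational(217511, 5) ≈ 43502.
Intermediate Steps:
j = 1024 (j = Pow(Add(36, -4), 2) = Pow(32, 2) = 1024)
Function('H')(q, W) = Add(-2, Mul(-4096, Pow(Add(4, W), -1), Add(-3, q))) (Function('H')(q, W) = Add(-2, Mul(Mul(Mul(Add(q, -3), Pow(Add(W, 4), -1)), 1024), -4)) = Add(-2, Mul(Mul(Mul(Add(-3, q), Pow(Add(4, W), -1)), 1024), -4)) = Add(-2, Mul(Mul(Mul(Pow(Add(4, W), -1), Add(-3, q)), 1024), -4)) = Add(-2, Mul(Mul(1024, Pow(Add(4, W), -1), Add(-3, q)), -4)) = Add(-2, Mul(-4096, Pow(Add(4, W), -1), Add(-3, q))))
w = Rational(-217511, 5) (w = Add(-32441, Mul(2, Pow(Add(4, 66), -1), Add(6140, Mul(-1, 66), Mul(-2048, 192)))) = Add(-32441, Mul(2, Pow(70, -1), Add(6140, -66, -393216))) = Add(-32441, Mul(2, Rational(1, 70), -387142)) = Add(-32441, Rational(-55306, 5)) = Rational(-217511, 5) ≈ -43502.)
Mul(-1, w) = Mul(-1, Rational(-217511, 5)) = Rational(217511, 5)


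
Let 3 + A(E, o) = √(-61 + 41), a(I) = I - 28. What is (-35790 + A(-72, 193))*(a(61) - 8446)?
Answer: 301126509 - 16826*I*√5 ≈ 3.0113e+8 - 37624.0*I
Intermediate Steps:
a(I) = -28 + I
A(E, o) = -3 + 2*I*√5 (A(E, o) = -3 + √(-61 + 41) = -3 + √(-20) = -3 + 2*I*√5)
(-35790 + A(-72, 193))*(a(61) - 8446) = (-35790 + (-3 + 2*I*√5))*((-28 + 61) - 8446) = (-35793 + 2*I*√5)*(33 - 8446) = (-35793 + 2*I*√5)*(-8413) = 301126509 - 16826*I*√5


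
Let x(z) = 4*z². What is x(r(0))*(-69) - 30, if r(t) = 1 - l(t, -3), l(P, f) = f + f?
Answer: -13554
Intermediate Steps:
l(P, f) = 2*f
r(t) = 7 (r(t) = 1 - 2*(-3) = 1 - 1*(-6) = 1 + 6 = 7)
x(r(0))*(-69) - 30 = (4*7²)*(-69) - 30 = (4*49)*(-69) - 30 = 196*(-69) - 30 = -13524 - 30 = -13554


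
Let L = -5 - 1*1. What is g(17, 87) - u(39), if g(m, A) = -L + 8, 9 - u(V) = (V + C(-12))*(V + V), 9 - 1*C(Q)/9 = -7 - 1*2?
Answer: 15683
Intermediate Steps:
C(Q) = 162 (C(Q) = 81 - 9*(-7 - 1*2) = 81 - 9*(-7 - 2) = 81 - 9*(-9) = 81 + 81 = 162)
L = -6 (L = -5 - 1 = -6)
u(V) = 9 - 2*V*(162 + V) (u(V) = 9 - (V + 162)*(V + V) = 9 - (162 + V)*2*V = 9 - 2*V*(162 + V))
g(m, A) = 14 (g(m, A) = -1*(-6) + 8 = 6 + 8 = 14)
g(17, 87) - u(39) = 14 - (9 - 324*39 - 2*39²) = 14 - (9 - 12636 - 2*1521) = 14 - (9 - 12636 - 3042) = 14 - 1*(-15669) = 14 + 15669 = 15683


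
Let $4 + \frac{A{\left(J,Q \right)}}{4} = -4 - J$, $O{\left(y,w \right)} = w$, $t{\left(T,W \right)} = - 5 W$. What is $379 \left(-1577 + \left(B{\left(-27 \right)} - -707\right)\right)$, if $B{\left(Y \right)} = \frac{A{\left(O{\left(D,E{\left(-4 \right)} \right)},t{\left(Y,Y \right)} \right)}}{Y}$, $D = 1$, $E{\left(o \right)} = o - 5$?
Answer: $- \frac{8904226}{27} \approx -3.2979 \cdot 10^{5}$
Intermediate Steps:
$E{\left(o \right)} = -5 + o$
$A{\left(J,Q \right)} = -32 - 4 J$ ($A{\left(J,Q \right)} = -16 + 4 \left(-4 - J\right) = -16 - \left(16 + 4 J\right) = -32 - 4 J$)
$B{\left(Y \right)} = \frac{4}{Y}$ ($B{\left(Y \right)} = \frac{-32 - 4 \left(-5 - 4\right)}{Y} = \frac{-32 - -36}{Y} = \frac{-32 + 36}{Y} = \frac{4}{Y}$)
$379 \left(-1577 + \left(B{\left(-27 \right)} - -707\right)\right) = 379 \left(-1577 + \left(\frac{4}{-27} - -707\right)\right) = 379 \left(-1577 + \left(4 \left(- \frac{1}{27}\right) + 707\right)\right) = 379 \left(-1577 + \left(- \frac{4}{27} + 707\right)\right) = 379 \left(-1577 + \frac{19085}{27}\right) = 379 \left(- \frac{23494}{27}\right) = - \frac{8904226}{27}$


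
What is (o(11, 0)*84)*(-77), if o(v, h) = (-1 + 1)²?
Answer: 0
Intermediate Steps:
o(v, h) = 0 (o(v, h) = 0² = 0)
(o(11, 0)*84)*(-77) = (0*84)*(-77) = 0*(-77) = 0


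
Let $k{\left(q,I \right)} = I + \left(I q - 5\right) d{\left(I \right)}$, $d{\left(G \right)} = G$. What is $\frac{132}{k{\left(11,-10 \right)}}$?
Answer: $\frac{11}{95} \approx 0.11579$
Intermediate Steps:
$k{\left(q,I \right)} = I + I \left(-5 + I q\right)$ ($k{\left(q,I \right)} = I + \left(I q - 5\right) I = I + \left(-5 + I q\right) I = I + I \left(-5 + I q\right)$)
$\frac{132}{k{\left(11,-10 \right)}} = \frac{132}{\left(-10\right) \left(-4 - 110\right)} = \frac{132}{\left(-10\right) \left(-114\right)} = \frac{132}{1140} = 132 \cdot \frac{1}{1140} = \frac{11}{95}$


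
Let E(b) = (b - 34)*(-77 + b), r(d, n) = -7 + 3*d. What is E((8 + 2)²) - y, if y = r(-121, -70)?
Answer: 1888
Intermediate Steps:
E(b) = (-77 + b)*(-34 + b) (E(b) = (-34 + b)*(-77 + b) = (-77 + b)*(-34 + b))
y = -370 (y = -7 + 3*(-121) = -7 - 363 = -370)
E((8 + 2)²) - y = (2618 + ((8 + 2)²)² - 111*(8 + 2)²) - 1*(-370) = (2618 + (10²)² - 111*10²) + 370 = (2618 + 100² - 111*100) + 370 = (2618 + 10000 - 11100) + 370 = 1518 + 370 = 1888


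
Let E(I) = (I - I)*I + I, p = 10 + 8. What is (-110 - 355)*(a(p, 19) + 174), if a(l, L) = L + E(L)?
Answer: -98580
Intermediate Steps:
p = 18
E(I) = I (E(I) = 0*I + I = 0 + I = I)
a(l, L) = 2*L (a(l, L) = L + L = 2*L)
(-110 - 355)*(a(p, 19) + 174) = (-110 - 355)*(2*19 + 174) = -465*(38 + 174) = -465*212 = -98580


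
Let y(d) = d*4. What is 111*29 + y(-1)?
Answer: 3215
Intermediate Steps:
y(d) = 4*d
111*29 + y(-1) = 111*29 + 4*(-1) = 3219 - 4 = 3215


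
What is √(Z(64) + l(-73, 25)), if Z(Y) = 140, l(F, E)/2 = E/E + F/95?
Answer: 4*√79230/95 ≈ 11.852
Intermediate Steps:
l(F, E) = 2 + 2*F/95 (l(F, E) = 2*(E/E + F/95) = 2*(1 + F*(1/95)) = 2*(1 + F/95) = 2 + 2*F/95)
√(Z(64) + l(-73, 25)) = √(140 + (2 + (2/95)*(-73))) = √(140 + (2 - 146/95)) = √(140 + 44/95) = √(13344/95) = 4*√79230/95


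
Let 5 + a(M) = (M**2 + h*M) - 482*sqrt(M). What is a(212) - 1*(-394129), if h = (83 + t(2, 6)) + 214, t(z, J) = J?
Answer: 503304 - 964*sqrt(53) ≈ 4.9629e+5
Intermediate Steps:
h = 303 (h = (83 + 6) + 214 = 89 + 214 = 303)
a(M) = -5 + M**2 - 482*sqrt(M) + 303*M (a(M) = -5 + ((M**2 + 303*M) - 482*sqrt(M)) = -5 + (M**2 - 482*sqrt(M) + 303*M) = -5 + M**2 - 482*sqrt(M) + 303*M)
a(212) - 1*(-394129) = (-5 + 212**2 - 964*sqrt(53) + 303*212) - 1*(-394129) = (-5 + 44944 - 964*sqrt(53) + 64236) + 394129 = (109175 - 964*sqrt(53)) + 394129 = 503304 - 964*sqrt(53)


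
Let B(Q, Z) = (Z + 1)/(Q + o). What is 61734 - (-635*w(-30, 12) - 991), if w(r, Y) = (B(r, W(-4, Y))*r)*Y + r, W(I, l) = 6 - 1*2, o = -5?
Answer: 534325/7 ≈ 76332.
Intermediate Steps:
W(I, l) = 4 (W(I, l) = 6 - 2 = 4)
B(Q, Z) = (1 + Z)/(-5 + Q) (B(Q, Z) = (Z + 1)/(Q - 5) = (1 + Z)/(-5 + Q))
w(r, Y) = r + 5*Y*r/(-5 + r) (w(r, Y) = (((1 + 4)/(-5 + r))*r)*Y + r = ((5/(-5 + r))*r)*Y + r = (5*r/(-5 + r))*Y + r = 5*Y*r/(-5 + r) + r = r + 5*Y*r/(-5 + r))
61734 - (-635*w(-30, 12) - 991) = 61734 - (-(-19050)*(-5 - 30 + 5*12)/(-5 - 30) - 991) = 61734 - (-(-19050)*(-5 - 30 + 60)/(-35) - 991) = 61734 - (-(-19050)*(-1)*25/35 - 991) = 61734 - (-635*150/7 - 991) = 61734 - (-95250/7 - 991) = 61734 - 1*(-102187/7) = 61734 + 102187/7 = 534325/7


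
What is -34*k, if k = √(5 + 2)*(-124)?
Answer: 4216*√7 ≈ 11154.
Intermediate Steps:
k = -124*√7 (k = √7*(-124) = -124*√7 ≈ -328.07)
-34*k = -(-4216)*√7 = 4216*√7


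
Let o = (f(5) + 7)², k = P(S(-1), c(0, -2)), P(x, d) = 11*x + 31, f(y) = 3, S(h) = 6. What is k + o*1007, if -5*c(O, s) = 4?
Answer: 100797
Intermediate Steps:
c(O, s) = -⅘ (c(O, s) = -⅕*4 = -⅘)
P(x, d) = 31 + 11*x
k = 97 (k = 31 + 11*6 = 31 + 66 = 97)
o = 100 (o = (3 + 7)² = 10² = 100)
k + o*1007 = 97 + 100*1007 = 97 + 100700 = 100797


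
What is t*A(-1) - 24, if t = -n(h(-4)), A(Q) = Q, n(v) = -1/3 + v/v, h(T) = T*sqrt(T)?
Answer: -70/3 ≈ -23.333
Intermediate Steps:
h(T) = T**(3/2)
n(v) = 2/3 (n(v) = -1*1/3 + 1 = -1/3 + 1 = 2/3)
t = -2/3 (t = -1*2/3 = -2/3 ≈ -0.66667)
t*A(-1) - 24 = -2/3*(-1) - 24 = 2/3 - 24 = -70/3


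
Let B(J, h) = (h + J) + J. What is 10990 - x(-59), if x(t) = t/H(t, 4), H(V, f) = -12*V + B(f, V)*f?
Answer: 5539019/504 ≈ 10990.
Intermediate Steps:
B(J, h) = h + 2*J (B(J, h) = (J + h) + J = h + 2*J)
H(V, f) = -12*V + f*(V + 2*f) (H(V, f) = -12*V + (V + 2*f)*f = -12*V + f*(V + 2*f))
x(t) = t/(32 - 8*t) (x(t) = t/(-12*t + 4*(t + 2*4)) = t/(-12*t + 4*(t + 8)) = t/(-12*t + 4*(8 + t)) = t/(-12*t + (32 + 4*t)) = t/(32 - 8*t))
10990 - x(-59) = 10990 - (-1)*(-59)/(-32 + 8*(-59)) = 10990 - (-1)*(-59)/(-32 - 472) = 10990 - (-1)*(-59)/(-504) = 10990 - (-1)*(-59)*(-1)/504 = 10990 - 1*(-59/504) = 10990 + 59/504 = 5539019/504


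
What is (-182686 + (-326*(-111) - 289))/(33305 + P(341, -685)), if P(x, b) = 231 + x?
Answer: -146789/33877 ≈ -4.3330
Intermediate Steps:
(-182686 + (-326*(-111) - 289))/(33305 + P(341, -685)) = (-182686 + (-326*(-111) - 289))/(33305 + (231 + 341)) = (-182686 + (36186 - 289))/(33305 + 572) = (-182686 + 35897)/33877 = -146789*1/33877 = -146789/33877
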